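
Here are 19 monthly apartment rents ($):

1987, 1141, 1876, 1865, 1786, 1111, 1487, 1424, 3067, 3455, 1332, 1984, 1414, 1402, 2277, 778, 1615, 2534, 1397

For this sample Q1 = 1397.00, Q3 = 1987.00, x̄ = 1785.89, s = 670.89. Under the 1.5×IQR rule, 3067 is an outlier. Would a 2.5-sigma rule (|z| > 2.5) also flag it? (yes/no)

no

z = (3067 − 1785.89) / 670.89 = 1.91.
|z| = 1.91 ≤ 2.5.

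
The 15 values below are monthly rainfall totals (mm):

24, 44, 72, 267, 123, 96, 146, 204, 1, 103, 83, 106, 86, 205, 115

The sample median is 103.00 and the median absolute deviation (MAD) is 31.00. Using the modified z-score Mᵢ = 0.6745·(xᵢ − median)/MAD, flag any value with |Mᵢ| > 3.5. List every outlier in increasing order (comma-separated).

267

|Mᵢ| > 3.5 ⇔ |xᵢ − 103.00| > 3.5·31.00/0.6745 = 160.86.
So outliers lie outside [-57.86, 263.86].
267: M = 3.57 → outlier.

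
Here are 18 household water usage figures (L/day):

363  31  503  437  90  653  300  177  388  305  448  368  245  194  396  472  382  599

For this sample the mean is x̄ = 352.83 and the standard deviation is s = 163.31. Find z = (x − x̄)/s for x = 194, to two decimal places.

-0.97

z = (194 − 352.83) / 163.31 = -0.97.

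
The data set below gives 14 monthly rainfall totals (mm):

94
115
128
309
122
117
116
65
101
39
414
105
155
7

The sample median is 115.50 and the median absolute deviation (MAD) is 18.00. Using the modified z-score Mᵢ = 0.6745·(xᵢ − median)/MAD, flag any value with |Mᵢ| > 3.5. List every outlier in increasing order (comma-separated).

7, 309, 414

|Mᵢ| > 3.5 ⇔ |xᵢ − 115.50| > 3.5·18.00/0.6745 = 93.40.
So outliers lie outside [22.10, 208.90].
7: M = -4.07 → outlier.
309: M = 7.25 → outlier.
414: M = 11.19 → outlier.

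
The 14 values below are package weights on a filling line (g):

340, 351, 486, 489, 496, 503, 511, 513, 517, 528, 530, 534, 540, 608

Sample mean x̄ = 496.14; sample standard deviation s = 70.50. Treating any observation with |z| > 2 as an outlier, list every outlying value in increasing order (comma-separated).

340, 351

Cutoffs at x̄ ± 2s: 496.14 ± 2·70.50 = [355.14, 637.14].
340: z = -2.21, |z| > 2 → outlier.
351: z = -2.06, |z| > 2 → outlier.
Every other value lies within [355.14, 637.14].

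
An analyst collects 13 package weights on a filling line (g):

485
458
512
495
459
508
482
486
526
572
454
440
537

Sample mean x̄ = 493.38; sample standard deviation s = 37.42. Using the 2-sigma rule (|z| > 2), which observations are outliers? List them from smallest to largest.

Cutoffs at x̄ ± 2s: 493.38 ± 2·37.42 = [418.54, 568.22].
572: z = 2.10, |z| > 2 → outlier.
Every other value lies within [418.54, 568.22].

572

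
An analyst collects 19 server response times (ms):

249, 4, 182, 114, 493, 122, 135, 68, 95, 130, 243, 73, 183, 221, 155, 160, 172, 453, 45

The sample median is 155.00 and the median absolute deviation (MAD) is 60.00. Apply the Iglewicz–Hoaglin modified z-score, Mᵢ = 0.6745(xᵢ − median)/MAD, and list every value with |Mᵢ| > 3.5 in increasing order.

493

|Mᵢ| > 3.5 ⇔ |xᵢ − 155.00| > 3.5·60.00/0.6745 = 311.34.
So outliers lie outside [-156.34, 466.34].
493: M = 3.80 → outlier.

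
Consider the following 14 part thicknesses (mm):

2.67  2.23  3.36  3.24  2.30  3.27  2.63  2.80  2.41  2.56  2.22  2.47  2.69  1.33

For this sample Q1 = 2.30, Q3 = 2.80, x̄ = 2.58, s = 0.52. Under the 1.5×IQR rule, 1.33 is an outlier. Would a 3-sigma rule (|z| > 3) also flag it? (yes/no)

z = (1.33 − 2.58) / 0.52 = -2.40.
|z| = 2.40 ≤ 3.

no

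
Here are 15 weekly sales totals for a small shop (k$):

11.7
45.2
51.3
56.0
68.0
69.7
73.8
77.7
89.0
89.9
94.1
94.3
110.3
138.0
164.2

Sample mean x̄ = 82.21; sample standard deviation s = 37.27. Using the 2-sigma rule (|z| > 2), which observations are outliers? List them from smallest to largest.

Cutoffs at x̄ ± 2s: 82.21 ± 2·37.27 = [7.67, 156.75].
164.2: z = 2.20, |z| > 2 → outlier.
Every other value lies within [7.67, 156.75].

164.2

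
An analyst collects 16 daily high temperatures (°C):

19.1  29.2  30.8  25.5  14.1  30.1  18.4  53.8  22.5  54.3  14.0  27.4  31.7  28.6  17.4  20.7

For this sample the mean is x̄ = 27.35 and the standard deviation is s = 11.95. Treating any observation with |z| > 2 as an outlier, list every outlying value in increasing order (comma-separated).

53.8, 54.3

Cutoffs at x̄ ± 2s: 27.35 ± 2·11.95 = [3.45, 51.25].
53.8: z = 2.21, |z| > 2 → outlier.
54.3: z = 2.26, |z| > 2 → outlier.
Every other value lies within [3.45, 51.25].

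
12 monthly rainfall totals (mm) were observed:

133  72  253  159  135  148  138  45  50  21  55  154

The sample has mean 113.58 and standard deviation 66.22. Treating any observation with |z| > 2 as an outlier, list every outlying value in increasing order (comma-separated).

253

Cutoffs at x̄ ± 2s: 113.58 ± 2·66.22 = [-18.86, 246.02].
253: z = 2.11, |z| > 2 → outlier.
Every other value lies within [-18.86, 246.02].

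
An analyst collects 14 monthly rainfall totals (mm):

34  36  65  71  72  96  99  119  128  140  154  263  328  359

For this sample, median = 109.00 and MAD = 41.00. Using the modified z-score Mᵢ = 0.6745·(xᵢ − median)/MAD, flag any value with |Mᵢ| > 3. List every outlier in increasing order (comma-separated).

328, 359

|Mᵢ| > 3 ⇔ |xᵢ − 109.00| > 3·41.00/0.6745 = 182.36.
So outliers lie outside [-73.36, 291.36].
328: M = 3.60 → outlier.
359: M = 4.11 → outlier.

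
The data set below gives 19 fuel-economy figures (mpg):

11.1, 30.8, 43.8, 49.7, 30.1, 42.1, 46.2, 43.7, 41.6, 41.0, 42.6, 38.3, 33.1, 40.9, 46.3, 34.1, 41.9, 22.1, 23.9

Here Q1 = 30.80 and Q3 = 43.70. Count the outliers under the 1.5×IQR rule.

1

IQR = 12.90; fences at 30.80 − 19.35 = 11.45 and 43.70 + 19.35 = 63.05.
Outside the cutoffs: 11.1.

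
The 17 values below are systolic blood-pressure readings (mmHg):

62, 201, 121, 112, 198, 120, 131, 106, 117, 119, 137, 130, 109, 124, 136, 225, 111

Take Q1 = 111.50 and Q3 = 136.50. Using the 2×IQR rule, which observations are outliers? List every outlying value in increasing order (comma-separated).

198, 201, 225

IQR = Q3 − Q1 = 136.50 − 111.50 = 25.00.
Lower fence = Q1 − 2·IQR = 111.50 − 50.00 = 61.50.
Upper fence = Q3 + 2·IQR = 136.50 + 50.00 = 186.50.
198 > 186.50 → outlier.
201 > 186.50 → outlier.
225 > 186.50 → outlier.
All remaining values lie within [61.50, 186.50].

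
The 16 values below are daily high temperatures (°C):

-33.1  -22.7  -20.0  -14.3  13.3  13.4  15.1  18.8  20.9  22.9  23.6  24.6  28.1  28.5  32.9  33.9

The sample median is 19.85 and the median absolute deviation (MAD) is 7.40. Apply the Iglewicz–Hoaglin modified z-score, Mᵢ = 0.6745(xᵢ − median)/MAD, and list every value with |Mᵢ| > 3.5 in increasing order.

-33.1, -22.7, -20.0

|Mᵢ| > 3.5 ⇔ |xᵢ − 19.85| > 3.5·7.40/0.6745 = 38.40.
So outliers lie outside [-18.55, 58.25].
-33.1: M = -4.83 → outlier.
-22.7: M = -3.88 → outlier.
-20.0: M = -3.63 → outlier.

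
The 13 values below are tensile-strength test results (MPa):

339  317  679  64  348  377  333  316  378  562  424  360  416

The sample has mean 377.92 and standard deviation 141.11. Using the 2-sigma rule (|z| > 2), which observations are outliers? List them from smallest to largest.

64, 679

Cutoffs at x̄ ± 2s: 377.92 ± 2·141.11 = [95.70, 660.14].
64: z = -2.22, |z| > 2 → outlier.
679: z = 2.13, |z| > 2 → outlier.
Every other value lies within [95.70, 660.14].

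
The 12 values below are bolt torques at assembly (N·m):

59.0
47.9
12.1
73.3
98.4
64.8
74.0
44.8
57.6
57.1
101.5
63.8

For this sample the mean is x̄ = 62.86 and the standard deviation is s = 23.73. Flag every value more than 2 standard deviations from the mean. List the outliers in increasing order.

Cutoffs at x̄ ± 2s: 62.86 ± 2·23.73 = [15.40, 110.32].
12.1: z = -2.14, |z| > 2 → outlier.
Every other value lies within [15.40, 110.32].

12.1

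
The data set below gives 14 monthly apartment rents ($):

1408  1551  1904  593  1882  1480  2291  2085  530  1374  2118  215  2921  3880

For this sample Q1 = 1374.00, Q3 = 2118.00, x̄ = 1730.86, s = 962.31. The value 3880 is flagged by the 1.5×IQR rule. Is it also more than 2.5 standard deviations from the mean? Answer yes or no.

z = (3880 − 1730.86) / 962.31 = 2.23.
|z| = 2.23 ≤ 2.5.

no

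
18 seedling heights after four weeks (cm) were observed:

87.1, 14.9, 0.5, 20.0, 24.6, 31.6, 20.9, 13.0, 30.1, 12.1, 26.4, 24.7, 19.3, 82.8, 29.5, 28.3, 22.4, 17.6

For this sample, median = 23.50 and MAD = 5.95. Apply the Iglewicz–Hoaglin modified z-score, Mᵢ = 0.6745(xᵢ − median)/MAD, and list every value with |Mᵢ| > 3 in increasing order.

82.8, 87.1

|Mᵢ| > 3 ⇔ |xᵢ − 23.50| > 3·5.95/0.6745 = 26.46.
So outliers lie outside [-2.96, 49.96].
82.8: M = 6.72 → outlier.
87.1: M = 7.21 → outlier.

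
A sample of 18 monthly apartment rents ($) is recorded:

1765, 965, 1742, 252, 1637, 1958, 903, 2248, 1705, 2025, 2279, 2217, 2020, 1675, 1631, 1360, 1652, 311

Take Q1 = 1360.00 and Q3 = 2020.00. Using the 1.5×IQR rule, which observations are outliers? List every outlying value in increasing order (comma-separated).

IQR = Q3 − Q1 = 2020.00 − 1360.00 = 660.00.
Lower fence = Q1 − 1.5·IQR = 1360.00 − 990.00 = 370.00.
Upper fence = Q3 + 1.5·IQR = 2020.00 + 990.00 = 3010.00.
252 < 370.00 → outlier.
311 < 370.00 → outlier.
All remaining values lie within [370.00, 3010.00].

252, 311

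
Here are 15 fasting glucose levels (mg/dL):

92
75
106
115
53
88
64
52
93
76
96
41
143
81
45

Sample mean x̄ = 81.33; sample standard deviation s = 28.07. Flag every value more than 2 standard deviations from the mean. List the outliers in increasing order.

Cutoffs at x̄ ± 2s: 81.33 ± 2·28.07 = [25.19, 137.47].
143: z = 2.20, |z| > 2 → outlier.
Every other value lies within [25.19, 137.47].

143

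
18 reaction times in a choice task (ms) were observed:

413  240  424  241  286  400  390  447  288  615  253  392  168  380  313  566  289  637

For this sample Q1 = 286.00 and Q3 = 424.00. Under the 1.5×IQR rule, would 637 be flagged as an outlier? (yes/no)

IQR = Q3 − Q1 = 424.00 − 286.00 = 138.00.
Lower fence = Q1 − 1.5·IQR = 286.00 − 207.00 = 79.00.
Upper fence = Q3 + 1.5·IQR = 424.00 + 207.00 = 631.00.
637 lies above the upper fence.

yes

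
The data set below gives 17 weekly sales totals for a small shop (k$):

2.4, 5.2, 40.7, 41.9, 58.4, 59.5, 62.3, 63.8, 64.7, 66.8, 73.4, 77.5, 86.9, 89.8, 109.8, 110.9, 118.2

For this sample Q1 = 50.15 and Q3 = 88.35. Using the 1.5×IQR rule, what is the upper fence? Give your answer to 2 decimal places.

IQR = Q3 − Q1 = 88.35 − 50.15 = 38.20.
Lower fence = Q1 − 1.5·IQR = 50.15 − 57.30 = -7.15.
Upper fence = Q3 + 1.5·IQR = 88.35 + 57.30 = 145.65.

145.65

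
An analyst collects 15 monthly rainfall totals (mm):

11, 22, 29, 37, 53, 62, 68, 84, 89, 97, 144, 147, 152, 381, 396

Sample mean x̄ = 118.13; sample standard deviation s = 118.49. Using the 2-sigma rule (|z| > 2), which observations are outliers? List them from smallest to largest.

381, 396

Cutoffs at x̄ ± 2s: 118.13 ± 2·118.49 = [-118.85, 355.11].
381: z = 2.22, |z| > 2 → outlier.
396: z = 2.35, |z| > 2 → outlier.
Every other value lies within [-118.85, 355.11].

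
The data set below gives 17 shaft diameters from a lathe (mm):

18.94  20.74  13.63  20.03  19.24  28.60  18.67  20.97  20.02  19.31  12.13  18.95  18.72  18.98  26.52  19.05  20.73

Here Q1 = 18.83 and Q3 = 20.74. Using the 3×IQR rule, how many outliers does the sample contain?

IQR = 1.91; fences at 18.83 − 5.73 = 13.10 and 20.74 + 5.73 = 26.47.
Outside the cutoffs: 12.13, 26.52, 28.60.

3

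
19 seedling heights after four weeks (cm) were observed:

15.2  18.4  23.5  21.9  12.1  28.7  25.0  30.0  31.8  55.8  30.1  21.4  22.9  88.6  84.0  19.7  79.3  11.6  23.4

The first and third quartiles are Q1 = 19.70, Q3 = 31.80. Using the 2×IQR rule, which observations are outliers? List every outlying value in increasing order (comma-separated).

IQR = Q3 − Q1 = 31.80 − 19.70 = 12.10.
Lower fence = Q1 − 2·IQR = 19.70 − 24.20 = -4.50.
Upper fence = Q3 + 2·IQR = 31.80 + 24.20 = 56.00.
79.3 > 56.00 → outlier.
84.0 > 56.00 → outlier.
88.6 > 56.00 → outlier.
All remaining values lie within [-4.50, 56.00].

79.3, 84.0, 88.6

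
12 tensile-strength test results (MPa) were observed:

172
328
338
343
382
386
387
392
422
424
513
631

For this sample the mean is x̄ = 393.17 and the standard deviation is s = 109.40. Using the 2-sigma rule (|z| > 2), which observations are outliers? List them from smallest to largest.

Cutoffs at x̄ ± 2s: 393.17 ± 2·109.40 = [174.37, 611.97].
172: z = -2.02, |z| > 2 → outlier.
631: z = 2.17, |z| > 2 → outlier.
Every other value lies within [174.37, 611.97].

172, 631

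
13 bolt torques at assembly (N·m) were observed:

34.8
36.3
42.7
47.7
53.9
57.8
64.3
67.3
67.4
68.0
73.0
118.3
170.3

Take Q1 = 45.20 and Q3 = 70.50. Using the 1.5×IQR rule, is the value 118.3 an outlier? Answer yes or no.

yes

IQR = Q3 − Q1 = 70.50 − 45.20 = 25.30.
Lower fence = Q1 − 1.5·IQR = 45.20 − 37.95 = 7.25.
Upper fence = Q3 + 1.5·IQR = 70.50 + 37.95 = 108.45.
118.3 lies above the upper fence.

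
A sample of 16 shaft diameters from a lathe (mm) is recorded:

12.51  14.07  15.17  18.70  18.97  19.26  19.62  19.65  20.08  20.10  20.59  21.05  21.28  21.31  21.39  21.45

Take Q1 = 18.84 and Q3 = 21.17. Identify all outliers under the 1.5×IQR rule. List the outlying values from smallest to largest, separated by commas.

12.51, 14.07, 15.17

IQR = Q3 − Q1 = 21.17 − 18.84 = 2.33.
Lower fence = Q1 − 1.5·IQR = 18.84 − 3.495 = 15.345.
Upper fence = Q3 + 1.5·IQR = 21.17 + 3.495 = 24.665.
12.51 < 15.345 → outlier.
14.07 < 15.345 → outlier.
15.17 < 15.345 → outlier.
All remaining values lie within [15.345, 24.665].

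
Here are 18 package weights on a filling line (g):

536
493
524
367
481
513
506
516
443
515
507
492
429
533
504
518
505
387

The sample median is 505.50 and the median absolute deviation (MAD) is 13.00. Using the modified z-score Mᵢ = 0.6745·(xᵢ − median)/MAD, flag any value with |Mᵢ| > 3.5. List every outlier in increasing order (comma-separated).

367, 387, 429

|Mᵢ| > 3.5 ⇔ |xᵢ − 505.50| > 3.5·13.00/0.6745 = 67.46.
So outliers lie outside [438.04, 572.96].
367: M = -7.19 → outlier.
387: M = -6.15 → outlier.
429: M = -3.97 → outlier.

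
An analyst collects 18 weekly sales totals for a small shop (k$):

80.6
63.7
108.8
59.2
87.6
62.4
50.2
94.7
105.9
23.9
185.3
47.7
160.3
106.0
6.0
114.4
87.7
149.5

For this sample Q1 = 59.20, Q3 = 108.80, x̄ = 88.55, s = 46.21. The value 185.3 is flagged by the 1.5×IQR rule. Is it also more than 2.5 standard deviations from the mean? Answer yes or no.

z = (185.3 − 88.55) / 46.21 = 2.09.
|z| = 2.09 ≤ 2.5.

no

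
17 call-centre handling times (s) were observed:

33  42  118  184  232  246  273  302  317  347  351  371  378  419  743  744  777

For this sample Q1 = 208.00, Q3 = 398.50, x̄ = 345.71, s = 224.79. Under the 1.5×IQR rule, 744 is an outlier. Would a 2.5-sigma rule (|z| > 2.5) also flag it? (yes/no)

no

z = (744 − 345.71) / 224.79 = 1.77.
|z| = 1.77 ≤ 2.5.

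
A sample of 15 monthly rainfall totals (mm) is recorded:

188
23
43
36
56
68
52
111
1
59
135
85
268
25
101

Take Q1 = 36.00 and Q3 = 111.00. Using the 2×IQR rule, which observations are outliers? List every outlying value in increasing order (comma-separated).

268

IQR = Q3 − Q1 = 111.00 − 36.00 = 75.00.
Lower fence = Q1 − 2·IQR = 36.00 − 150.00 = -114.00.
Upper fence = Q3 + 2·IQR = 111.00 + 150.00 = 261.00.
268 > 261.00 → outlier.
All remaining values lie within [-114.00, 261.00].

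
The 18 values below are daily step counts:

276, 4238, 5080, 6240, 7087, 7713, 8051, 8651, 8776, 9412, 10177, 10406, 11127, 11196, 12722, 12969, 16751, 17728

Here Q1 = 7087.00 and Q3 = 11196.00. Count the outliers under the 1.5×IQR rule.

IQR = 4109.00; fences at 7087.00 − 6163.50 = 923.50 and 11196.00 + 6163.50 = 17359.50.
Outside the cutoffs: 276, 17728.

2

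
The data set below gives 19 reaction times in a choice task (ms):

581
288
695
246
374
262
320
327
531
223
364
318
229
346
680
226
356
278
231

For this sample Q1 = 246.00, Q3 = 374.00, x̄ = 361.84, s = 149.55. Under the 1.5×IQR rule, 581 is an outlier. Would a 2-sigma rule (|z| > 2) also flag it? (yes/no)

z = (581 − 361.84) / 149.55 = 1.47.
|z| = 1.47 ≤ 2.

no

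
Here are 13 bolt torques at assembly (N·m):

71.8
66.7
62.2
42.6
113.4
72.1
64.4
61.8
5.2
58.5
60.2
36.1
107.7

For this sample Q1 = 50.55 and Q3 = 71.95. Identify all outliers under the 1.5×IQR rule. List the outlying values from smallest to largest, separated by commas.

5.2, 107.7, 113.4

IQR = Q3 − Q1 = 71.95 − 50.55 = 21.40.
Lower fence = Q1 − 1.5·IQR = 50.55 − 32.10 = 18.45.
Upper fence = Q3 + 1.5·IQR = 71.95 + 32.10 = 104.05.
5.2 < 18.45 → outlier.
107.7 > 104.05 → outlier.
113.4 > 104.05 → outlier.
All remaining values lie within [18.45, 104.05].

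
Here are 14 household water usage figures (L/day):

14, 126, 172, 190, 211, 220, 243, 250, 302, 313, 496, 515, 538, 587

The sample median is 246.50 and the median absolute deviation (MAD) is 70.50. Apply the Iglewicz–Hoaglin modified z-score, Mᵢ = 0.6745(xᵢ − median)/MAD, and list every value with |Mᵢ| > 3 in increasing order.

|Mᵢ| > 3 ⇔ |xᵢ − 246.50| > 3·70.50/0.6745 = 313.57.
So outliers lie outside [-67.07, 560.07].
587: M = 3.26 → outlier.

587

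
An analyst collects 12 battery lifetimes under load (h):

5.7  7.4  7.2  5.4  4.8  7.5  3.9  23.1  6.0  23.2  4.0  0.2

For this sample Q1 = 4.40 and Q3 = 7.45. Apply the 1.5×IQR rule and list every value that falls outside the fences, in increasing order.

IQR = Q3 − Q1 = 7.45 − 4.40 = 3.05.
Lower fence = Q1 − 1.5·IQR = 4.40 − 4.575 = -0.175.
Upper fence = Q3 + 1.5·IQR = 7.45 + 4.575 = 12.025.
23.1 > 12.025 → outlier.
23.2 > 12.025 → outlier.
All remaining values lie within [-0.175, 12.025].

23.1, 23.2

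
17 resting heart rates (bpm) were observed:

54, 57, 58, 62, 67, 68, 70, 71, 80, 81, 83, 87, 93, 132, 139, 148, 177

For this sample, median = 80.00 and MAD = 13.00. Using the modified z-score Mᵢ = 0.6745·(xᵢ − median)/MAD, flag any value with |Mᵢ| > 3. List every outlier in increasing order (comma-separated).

|Mᵢ| > 3 ⇔ |xᵢ − 80.00| > 3·13.00/0.6745 = 57.82.
So outliers lie outside [22.18, 137.82].
139: M = 3.06 → outlier.
148: M = 3.53 → outlier.
177: M = 5.03 → outlier.

139, 148, 177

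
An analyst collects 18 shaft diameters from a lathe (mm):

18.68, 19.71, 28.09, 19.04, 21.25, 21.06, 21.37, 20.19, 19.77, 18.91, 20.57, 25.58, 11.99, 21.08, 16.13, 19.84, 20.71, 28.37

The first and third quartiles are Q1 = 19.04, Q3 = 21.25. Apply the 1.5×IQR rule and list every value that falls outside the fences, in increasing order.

IQR = Q3 − Q1 = 21.25 − 19.04 = 2.21.
Lower fence = Q1 − 1.5·IQR = 19.04 − 3.315 = 15.725.
Upper fence = Q3 + 1.5·IQR = 21.25 + 3.315 = 24.565.
11.99 < 15.725 → outlier.
25.58 > 24.565 → outlier.
28.09 > 24.565 → outlier.
28.37 > 24.565 → outlier.
All remaining values lie within [15.725, 24.565].

11.99, 25.58, 28.09, 28.37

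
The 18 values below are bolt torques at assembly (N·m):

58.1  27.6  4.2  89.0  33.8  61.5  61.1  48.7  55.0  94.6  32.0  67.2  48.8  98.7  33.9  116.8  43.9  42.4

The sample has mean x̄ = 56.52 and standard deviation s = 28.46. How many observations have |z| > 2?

1

Cutoffs: x̄ ± 2s = [-0.40, 113.44].
Outside the cutoffs: 116.8.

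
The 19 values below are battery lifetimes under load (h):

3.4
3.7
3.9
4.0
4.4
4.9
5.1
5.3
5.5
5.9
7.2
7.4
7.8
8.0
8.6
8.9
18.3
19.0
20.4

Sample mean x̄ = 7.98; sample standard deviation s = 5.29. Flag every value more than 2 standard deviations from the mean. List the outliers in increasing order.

Cutoffs at x̄ ± 2s: 7.98 ± 2·5.29 = [-2.60, 18.56].
19.0: z = 2.08, |z| > 2 → outlier.
20.4: z = 2.35, |z| > 2 → outlier.
Every other value lies within [-2.60, 18.56].

19.0, 20.4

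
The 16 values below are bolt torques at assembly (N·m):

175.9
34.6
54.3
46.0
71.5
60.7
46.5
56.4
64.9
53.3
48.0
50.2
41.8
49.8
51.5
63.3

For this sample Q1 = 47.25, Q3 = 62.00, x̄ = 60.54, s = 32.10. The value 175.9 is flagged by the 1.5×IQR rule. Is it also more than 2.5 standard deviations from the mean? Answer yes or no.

z = (175.9 − 60.54) / 32.10 = 3.59.
|z| = 3.59 > 2.5.

yes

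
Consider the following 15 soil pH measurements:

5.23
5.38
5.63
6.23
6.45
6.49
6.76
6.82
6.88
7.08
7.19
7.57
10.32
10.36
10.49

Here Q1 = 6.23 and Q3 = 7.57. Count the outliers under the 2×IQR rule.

IQR = 1.34; fences at 6.23 − 2.68 = 3.55 and 7.57 + 2.68 = 10.25.
Outside the cutoffs: 10.32, 10.36, 10.49.

3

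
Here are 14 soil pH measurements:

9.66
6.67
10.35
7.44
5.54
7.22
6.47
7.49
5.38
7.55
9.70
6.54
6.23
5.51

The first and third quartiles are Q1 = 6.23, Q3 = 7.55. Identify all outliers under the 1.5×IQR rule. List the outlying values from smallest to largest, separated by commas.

IQR = Q3 − Q1 = 7.55 − 6.23 = 1.32.
Lower fence = Q1 − 1.5·IQR = 6.23 − 1.98 = 4.25.
Upper fence = Q3 + 1.5·IQR = 7.55 + 1.98 = 9.53.
9.66 > 9.53 → outlier.
9.70 > 9.53 → outlier.
10.35 > 9.53 → outlier.
All remaining values lie within [4.25, 9.53].

9.66, 9.70, 10.35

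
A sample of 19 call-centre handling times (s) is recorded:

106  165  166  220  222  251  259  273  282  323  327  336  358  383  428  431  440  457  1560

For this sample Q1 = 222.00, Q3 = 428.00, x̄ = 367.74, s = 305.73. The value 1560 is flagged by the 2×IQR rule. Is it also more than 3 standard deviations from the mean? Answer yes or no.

yes

z = (1560 − 367.74) / 305.73 = 3.90.
|z| = 3.90 > 3.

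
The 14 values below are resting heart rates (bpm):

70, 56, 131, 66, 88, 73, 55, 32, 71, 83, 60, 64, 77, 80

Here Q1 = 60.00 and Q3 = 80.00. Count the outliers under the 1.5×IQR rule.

1

IQR = 20.00; fences at 60.00 − 30.00 = 30.00 and 80.00 + 30.00 = 110.00.
Outside the cutoffs: 131.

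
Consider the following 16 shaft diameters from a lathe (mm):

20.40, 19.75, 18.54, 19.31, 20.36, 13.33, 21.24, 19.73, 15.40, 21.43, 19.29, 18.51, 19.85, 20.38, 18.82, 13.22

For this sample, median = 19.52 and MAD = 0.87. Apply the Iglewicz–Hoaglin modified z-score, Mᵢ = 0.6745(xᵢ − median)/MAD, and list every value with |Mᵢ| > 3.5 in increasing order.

|Mᵢ| > 3.5 ⇔ |xᵢ − 19.52| > 3.5·0.87/0.6745 = 4.51.
So outliers lie outside [15.01, 24.03].
13.22: M = -4.88 → outlier.
13.33: M = -4.80 → outlier.

13.22, 13.33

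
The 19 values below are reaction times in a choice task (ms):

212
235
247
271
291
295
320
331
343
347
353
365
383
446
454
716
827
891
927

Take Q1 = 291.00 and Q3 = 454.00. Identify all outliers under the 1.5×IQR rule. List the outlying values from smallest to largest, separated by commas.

IQR = Q3 − Q1 = 454.00 − 291.00 = 163.00.
Lower fence = Q1 − 1.5·IQR = 291.00 − 244.50 = 46.50.
Upper fence = Q3 + 1.5·IQR = 454.00 + 244.50 = 698.50.
716 > 698.50 → outlier.
827 > 698.50 → outlier.
891 > 698.50 → outlier.
927 > 698.50 → outlier.
All remaining values lie within [46.50, 698.50].

716, 827, 891, 927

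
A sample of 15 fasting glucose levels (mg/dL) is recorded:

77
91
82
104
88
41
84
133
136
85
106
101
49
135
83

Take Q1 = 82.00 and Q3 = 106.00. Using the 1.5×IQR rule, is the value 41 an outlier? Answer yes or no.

IQR = Q3 − Q1 = 106.00 − 82.00 = 24.00.
Lower fence = Q1 − 1.5·IQR = 82.00 − 36.00 = 46.00.
Upper fence = Q3 + 1.5·IQR = 106.00 + 36.00 = 142.00.
41 lies below the lower fence.

yes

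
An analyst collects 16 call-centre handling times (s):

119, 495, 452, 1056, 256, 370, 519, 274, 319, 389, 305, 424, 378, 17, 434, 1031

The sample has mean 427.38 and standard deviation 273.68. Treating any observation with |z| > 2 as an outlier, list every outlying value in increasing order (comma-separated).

Cutoffs at x̄ ± 2s: 427.38 ± 2·273.68 = [-119.98, 974.74].
1031: z = 2.21, |z| > 2 → outlier.
1056: z = 2.30, |z| > 2 → outlier.
Every other value lies within [-119.98, 974.74].

1031, 1056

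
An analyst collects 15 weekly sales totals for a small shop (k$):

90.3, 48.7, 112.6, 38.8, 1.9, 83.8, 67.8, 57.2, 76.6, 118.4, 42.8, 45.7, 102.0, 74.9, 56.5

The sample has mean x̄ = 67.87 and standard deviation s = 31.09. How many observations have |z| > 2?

1

Cutoffs: x̄ ± 2s = [5.69, 130.05].
Outside the cutoffs: 1.9.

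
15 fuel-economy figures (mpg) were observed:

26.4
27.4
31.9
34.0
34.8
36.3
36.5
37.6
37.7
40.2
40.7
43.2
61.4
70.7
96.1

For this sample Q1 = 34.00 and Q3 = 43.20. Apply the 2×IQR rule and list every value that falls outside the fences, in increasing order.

IQR = Q3 − Q1 = 43.20 − 34.00 = 9.20.
Lower fence = Q1 − 2·IQR = 34.00 − 18.40 = 15.60.
Upper fence = Q3 + 2·IQR = 43.20 + 18.40 = 61.60.
70.7 > 61.60 → outlier.
96.1 > 61.60 → outlier.
All remaining values lie within [15.60, 61.60].

70.7, 96.1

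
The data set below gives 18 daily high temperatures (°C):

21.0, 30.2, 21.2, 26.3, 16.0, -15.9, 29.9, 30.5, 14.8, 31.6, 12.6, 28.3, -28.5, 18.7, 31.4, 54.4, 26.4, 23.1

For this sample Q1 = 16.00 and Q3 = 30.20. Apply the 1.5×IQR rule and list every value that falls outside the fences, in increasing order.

-28.5, -15.9, 54.4

IQR = Q3 − Q1 = 30.20 − 16.00 = 14.20.
Lower fence = Q1 − 1.5·IQR = 16.00 − 21.30 = -5.30.
Upper fence = Q3 + 1.5·IQR = 30.20 + 21.30 = 51.50.
-28.5 < -5.30 → outlier.
-15.9 < -5.30 → outlier.
54.4 > 51.50 → outlier.
All remaining values lie within [-5.30, 51.50].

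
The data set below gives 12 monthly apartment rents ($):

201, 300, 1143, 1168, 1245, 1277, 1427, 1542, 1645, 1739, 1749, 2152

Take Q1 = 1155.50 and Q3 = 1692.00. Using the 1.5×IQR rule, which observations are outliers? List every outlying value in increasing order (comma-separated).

IQR = Q3 − Q1 = 1692.00 − 1155.50 = 536.50.
Lower fence = Q1 − 1.5·IQR = 1155.50 − 804.75 = 350.75.
Upper fence = Q3 + 1.5·IQR = 1692.00 + 804.75 = 2496.75.
201 < 350.75 → outlier.
300 < 350.75 → outlier.
All remaining values lie within [350.75, 2496.75].

201, 300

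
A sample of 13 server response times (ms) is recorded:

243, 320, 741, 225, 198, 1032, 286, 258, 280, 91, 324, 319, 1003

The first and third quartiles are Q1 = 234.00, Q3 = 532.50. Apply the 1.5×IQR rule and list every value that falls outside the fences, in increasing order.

1003, 1032

IQR = Q3 − Q1 = 532.50 − 234.00 = 298.50.
Lower fence = Q1 − 1.5·IQR = 234.00 − 447.75 = -213.75.
Upper fence = Q3 + 1.5·IQR = 532.50 + 447.75 = 980.25.
1003 > 980.25 → outlier.
1032 > 980.25 → outlier.
All remaining values lie within [-213.75, 980.25].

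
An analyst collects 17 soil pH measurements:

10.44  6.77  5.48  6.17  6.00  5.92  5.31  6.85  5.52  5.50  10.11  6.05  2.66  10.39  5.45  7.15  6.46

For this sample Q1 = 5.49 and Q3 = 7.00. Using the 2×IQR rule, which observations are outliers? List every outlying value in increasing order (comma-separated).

10.11, 10.39, 10.44

IQR = Q3 − Q1 = 7.00 − 5.49 = 1.51.
Lower fence = Q1 − 2·IQR = 5.49 − 3.02 = 2.47.
Upper fence = Q3 + 2·IQR = 7.00 + 3.02 = 10.02.
10.11 > 10.02 → outlier.
10.39 > 10.02 → outlier.
10.44 > 10.02 → outlier.
All remaining values lie within [2.47, 10.02].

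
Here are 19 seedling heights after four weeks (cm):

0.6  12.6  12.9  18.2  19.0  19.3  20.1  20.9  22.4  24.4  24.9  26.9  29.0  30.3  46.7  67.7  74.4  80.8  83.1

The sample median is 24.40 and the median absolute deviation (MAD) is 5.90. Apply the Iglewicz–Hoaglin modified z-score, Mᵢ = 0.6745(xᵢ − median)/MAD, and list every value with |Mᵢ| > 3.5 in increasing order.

67.7, 74.4, 80.8, 83.1

|Mᵢ| > 3.5 ⇔ |xᵢ − 24.40| > 3.5·5.90/0.6745 = 30.62.
So outliers lie outside [-6.22, 55.02].
67.7: M = 4.95 → outlier.
74.4: M = 5.72 → outlier.
80.8: M = 6.45 → outlier.
83.1: M = 6.71 → outlier.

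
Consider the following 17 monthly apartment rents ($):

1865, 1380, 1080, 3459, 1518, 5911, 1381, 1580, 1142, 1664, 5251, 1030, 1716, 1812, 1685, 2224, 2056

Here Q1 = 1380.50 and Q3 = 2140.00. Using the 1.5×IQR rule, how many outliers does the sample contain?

IQR = 759.50; fences at 1380.50 − 1139.25 = 241.25 and 2140.00 + 1139.25 = 3279.25.
Outside the cutoffs: 3459, 5251, 5911.

3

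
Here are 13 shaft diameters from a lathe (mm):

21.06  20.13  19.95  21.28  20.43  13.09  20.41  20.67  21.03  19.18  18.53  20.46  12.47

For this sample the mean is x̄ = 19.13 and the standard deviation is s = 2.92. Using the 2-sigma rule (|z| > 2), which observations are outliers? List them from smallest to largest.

12.47, 13.09

Cutoffs at x̄ ± 2s: 19.13 ± 2·2.92 = [13.29, 24.97].
12.47: z = -2.28, |z| > 2 → outlier.
13.09: z = -2.07, |z| > 2 → outlier.
Every other value lies within [13.29, 24.97].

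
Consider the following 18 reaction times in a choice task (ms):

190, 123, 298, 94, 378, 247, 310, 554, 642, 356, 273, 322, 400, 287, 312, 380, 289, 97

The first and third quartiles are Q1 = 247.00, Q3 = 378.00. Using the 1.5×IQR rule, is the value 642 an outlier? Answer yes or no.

yes

IQR = Q3 − Q1 = 378.00 − 247.00 = 131.00.
Lower fence = Q1 − 1.5·IQR = 247.00 − 196.50 = 50.50.
Upper fence = Q3 + 1.5·IQR = 378.00 + 196.50 = 574.50.
642 lies above the upper fence.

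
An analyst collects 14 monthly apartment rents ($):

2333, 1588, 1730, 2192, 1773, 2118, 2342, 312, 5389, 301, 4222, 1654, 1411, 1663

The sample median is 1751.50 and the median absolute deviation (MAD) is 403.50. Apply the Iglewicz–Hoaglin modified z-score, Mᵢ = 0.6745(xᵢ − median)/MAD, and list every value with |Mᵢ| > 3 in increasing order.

4222, 5389

|Mᵢ| > 3 ⇔ |xᵢ − 1751.50| > 3·403.50/0.6745 = 1794.66.
So outliers lie outside [-43.16, 3546.16].
4222: M = 4.13 → outlier.
5389: M = 6.08 → outlier.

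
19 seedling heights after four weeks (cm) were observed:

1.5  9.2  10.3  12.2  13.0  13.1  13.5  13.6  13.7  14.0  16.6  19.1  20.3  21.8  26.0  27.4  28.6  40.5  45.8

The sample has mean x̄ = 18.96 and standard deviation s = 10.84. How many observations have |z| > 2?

1

Cutoffs: x̄ ± 2s = [-2.72, 40.64].
Outside the cutoffs: 45.8.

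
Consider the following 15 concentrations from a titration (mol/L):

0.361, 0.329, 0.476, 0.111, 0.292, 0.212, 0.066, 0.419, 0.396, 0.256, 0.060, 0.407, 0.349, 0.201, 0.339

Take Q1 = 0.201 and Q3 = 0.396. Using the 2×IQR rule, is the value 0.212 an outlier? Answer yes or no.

IQR = Q3 − Q1 = 0.396 − 0.201 = 0.195.
Lower fence = Q1 − 2·IQR = 0.201 − 0.390 = -0.189.
Upper fence = Q3 + 2·IQR = 0.396 + 0.390 = 0.786.
0.212 lies within [-0.189, 0.786].

no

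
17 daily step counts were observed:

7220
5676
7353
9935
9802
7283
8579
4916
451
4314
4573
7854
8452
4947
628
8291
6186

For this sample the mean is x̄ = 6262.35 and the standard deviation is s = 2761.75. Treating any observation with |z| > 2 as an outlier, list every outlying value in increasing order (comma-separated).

451, 628

Cutoffs at x̄ ± 2s: 6262.35 ± 2·2761.75 = [738.85, 11785.85].
451: z = -2.10, |z| > 2 → outlier.
628: z = -2.04, |z| > 2 → outlier.
Every other value lies within [738.85, 11785.85].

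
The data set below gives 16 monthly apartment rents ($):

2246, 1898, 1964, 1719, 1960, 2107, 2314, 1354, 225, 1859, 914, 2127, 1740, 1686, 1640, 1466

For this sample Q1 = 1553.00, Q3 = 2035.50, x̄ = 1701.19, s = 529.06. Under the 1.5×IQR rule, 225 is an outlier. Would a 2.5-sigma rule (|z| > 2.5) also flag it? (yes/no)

yes

z = (225 − 1701.19) / 529.06 = -2.79.
|z| = 2.79 > 2.5.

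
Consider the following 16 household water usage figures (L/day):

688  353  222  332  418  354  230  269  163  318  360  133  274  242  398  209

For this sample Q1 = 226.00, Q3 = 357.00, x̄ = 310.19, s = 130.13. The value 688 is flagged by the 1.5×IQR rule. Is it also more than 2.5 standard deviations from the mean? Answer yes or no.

yes

z = (688 − 310.19) / 130.13 = 2.90.
|z| = 2.90 > 2.5.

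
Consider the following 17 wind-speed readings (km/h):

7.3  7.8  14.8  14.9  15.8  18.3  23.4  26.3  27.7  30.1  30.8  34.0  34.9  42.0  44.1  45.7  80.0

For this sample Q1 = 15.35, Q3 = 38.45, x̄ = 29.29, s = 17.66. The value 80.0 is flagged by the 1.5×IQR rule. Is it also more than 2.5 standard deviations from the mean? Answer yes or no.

z = (80.0 − 29.29) / 17.66 = 2.87.
|z| = 2.87 > 2.5.

yes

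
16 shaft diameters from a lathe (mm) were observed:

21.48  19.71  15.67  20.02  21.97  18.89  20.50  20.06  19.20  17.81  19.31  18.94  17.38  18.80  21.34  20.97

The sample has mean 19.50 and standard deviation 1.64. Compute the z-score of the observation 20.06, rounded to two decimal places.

z = (20.06 − 19.50) / 1.64 = 0.34.

0.34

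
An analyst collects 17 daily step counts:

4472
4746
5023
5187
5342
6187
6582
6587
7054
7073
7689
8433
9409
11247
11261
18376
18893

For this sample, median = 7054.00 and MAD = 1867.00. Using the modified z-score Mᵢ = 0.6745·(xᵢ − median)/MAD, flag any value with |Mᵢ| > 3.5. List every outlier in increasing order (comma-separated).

18376, 18893

|Mᵢ| > 3.5 ⇔ |xᵢ − 7054.00| > 3.5·1867.00/0.6745 = 9687.92.
So outliers lie outside [-2633.92, 16741.92].
18376: M = 4.09 → outlier.
18893: M = 4.28 → outlier.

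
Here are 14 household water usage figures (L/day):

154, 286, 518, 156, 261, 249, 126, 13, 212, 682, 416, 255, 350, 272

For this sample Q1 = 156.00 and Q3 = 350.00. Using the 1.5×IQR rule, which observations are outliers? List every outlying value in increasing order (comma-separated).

IQR = Q3 − Q1 = 350.00 − 156.00 = 194.00.
Lower fence = Q1 − 1.5·IQR = 156.00 − 291.00 = -135.00.
Upper fence = Q3 + 1.5·IQR = 350.00 + 291.00 = 641.00.
682 > 641.00 → outlier.
All remaining values lie within [-135.00, 641.00].

682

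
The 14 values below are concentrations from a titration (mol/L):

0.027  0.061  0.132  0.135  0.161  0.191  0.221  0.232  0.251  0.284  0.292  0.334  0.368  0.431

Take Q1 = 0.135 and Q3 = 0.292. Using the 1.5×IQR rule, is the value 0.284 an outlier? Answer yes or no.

no

IQR = Q3 − Q1 = 0.292 − 0.135 = 0.157.
Lower fence = Q1 − 1.5·IQR = 0.135 − 0.2355 = -0.1005.
Upper fence = Q3 + 1.5·IQR = 0.292 + 0.2355 = 0.5275.
0.284 lies within [-0.1005, 0.5275].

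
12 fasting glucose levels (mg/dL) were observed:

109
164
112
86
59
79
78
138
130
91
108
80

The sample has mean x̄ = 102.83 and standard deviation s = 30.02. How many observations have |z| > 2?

Cutoffs: x̄ ± 2s = [42.79, 162.87].
Outside the cutoffs: 164.

1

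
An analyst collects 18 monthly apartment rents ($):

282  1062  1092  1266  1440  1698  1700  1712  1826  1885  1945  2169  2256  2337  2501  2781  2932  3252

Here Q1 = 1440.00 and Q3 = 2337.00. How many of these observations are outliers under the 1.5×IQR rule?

IQR = 897.00; fences at 1440.00 − 1345.50 = 94.50 and 2337.00 + 1345.50 = 3682.50.
Every value lies within the cutoffs.

0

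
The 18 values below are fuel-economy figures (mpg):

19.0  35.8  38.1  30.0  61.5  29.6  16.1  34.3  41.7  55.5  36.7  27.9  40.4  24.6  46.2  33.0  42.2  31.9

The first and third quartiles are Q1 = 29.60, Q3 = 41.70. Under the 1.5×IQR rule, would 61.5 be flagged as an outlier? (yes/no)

IQR = Q3 − Q1 = 41.70 − 29.60 = 12.10.
Lower fence = Q1 − 1.5·IQR = 29.60 − 18.15 = 11.45.
Upper fence = Q3 + 1.5·IQR = 41.70 + 18.15 = 59.85.
61.5 lies above the upper fence.

yes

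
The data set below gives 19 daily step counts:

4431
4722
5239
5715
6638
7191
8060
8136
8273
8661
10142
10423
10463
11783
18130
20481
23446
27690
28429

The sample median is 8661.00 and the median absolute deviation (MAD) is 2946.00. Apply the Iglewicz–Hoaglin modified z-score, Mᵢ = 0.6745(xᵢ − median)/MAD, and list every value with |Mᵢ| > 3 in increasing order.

23446, 27690, 28429

|Mᵢ| > 3 ⇔ |xᵢ − 8661.00| > 3·2946.00/0.6745 = 13103.04.
So outliers lie outside [-4442.04, 21764.04].
23446: M = 3.39 → outlier.
27690: M = 4.36 → outlier.
28429: M = 4.53 → outlier.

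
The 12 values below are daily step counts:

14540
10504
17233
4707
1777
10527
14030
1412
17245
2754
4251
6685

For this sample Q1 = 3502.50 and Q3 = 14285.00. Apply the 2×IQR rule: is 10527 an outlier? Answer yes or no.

no

IQR = Q3 − Q1 = 14285.00 − 3502.50 = 10782.50.
Lower fence = Q1 − 2·IQR = 3502.50 − 21565.00 = -18062.50.
Upper fence = Q3 + 2·IQR = 14285.00 + 21565.00 = 35850.00.
10527 lies within [-18062.50, 35850.00].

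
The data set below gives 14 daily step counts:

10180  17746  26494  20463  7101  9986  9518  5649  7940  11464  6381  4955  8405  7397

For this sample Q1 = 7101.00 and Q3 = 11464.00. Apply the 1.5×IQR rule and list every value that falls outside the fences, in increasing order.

20463, 26494

IQR = Q3 − Q1 = 11464.00 − 7101.00 = 4363.00.
Lower fence = Q1 − 1.5·IQR = 7101.00 − 6544.50 = 556.50.
Upper fence = Q3 + 1.5·IQR = 11464.00 + 6544.50 = 18008.50.
20463 > 18008.50 → outlier.
26494 > 18008.50 → outlier.
All remaining values lie within [556.50, 18008.50].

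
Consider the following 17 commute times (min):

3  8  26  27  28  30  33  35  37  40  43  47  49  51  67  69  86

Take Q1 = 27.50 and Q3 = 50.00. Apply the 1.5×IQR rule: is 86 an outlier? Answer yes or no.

yes

IQR = Q3 − Q1 = 50.00 − 27.50 = 22.50.
Lower fence = Q1 − 1.5·IQR = 27.50 − 33.75 = -6.25.
Upper fence = Q3 + 1.5·IQR = 50.00 + 33.75 = 83.75.
86 lies above the upper fence.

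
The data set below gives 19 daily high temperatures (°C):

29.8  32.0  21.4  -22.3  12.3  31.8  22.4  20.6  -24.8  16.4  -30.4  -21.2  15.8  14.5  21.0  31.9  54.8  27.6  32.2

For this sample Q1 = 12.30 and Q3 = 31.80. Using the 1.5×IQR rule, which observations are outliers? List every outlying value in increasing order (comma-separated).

IQR = Q3 − Q1 = 31.80 − 12.30 = 19.50.
Lower fence = Q1 − 1.5·IQR = 12.30 − 29.25 = -16.95.
Upper fence = Q3 + 1.5·IQR = 31.80 + 29.25 = 61.05.
-30.4 < -16.95 → outlier.
-24.8 < -16.95 → outlier.
-22.3 < -16.95 → outlier.
-21.2 < -16.95 → outlier.
All remaining values lie within [-16.95, 61.05].

-30.4, -24.8, -22.3, -21.2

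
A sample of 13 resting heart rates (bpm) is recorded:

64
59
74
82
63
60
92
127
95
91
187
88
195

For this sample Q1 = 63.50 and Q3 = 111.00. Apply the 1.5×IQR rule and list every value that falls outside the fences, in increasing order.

187, 195

IQR = Q3 − Q1 = 111.00 − 63.50 = 47.50.
Lower fence = Q1 − 1.5·IQR = 63.50 − 71.25 = -7.75.
Upper fence = Q3 + 1.5·IQR = 111.00 + 71.25 = 182.25.
187 > 182.25 → outlier.
195 > 182.25 → outlier.
All remaining values lie within [-7.75, 182.25].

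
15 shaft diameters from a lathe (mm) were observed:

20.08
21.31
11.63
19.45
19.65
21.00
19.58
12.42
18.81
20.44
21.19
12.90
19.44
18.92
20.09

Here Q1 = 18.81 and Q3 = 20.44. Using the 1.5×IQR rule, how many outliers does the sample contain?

IQR = 1.63; fences at 18.81 − 2.445 = 16.365 and 20.44 + 2.445 = 22.885.
Outside the cutoffs: 11.63, 12.42, 12.90.

3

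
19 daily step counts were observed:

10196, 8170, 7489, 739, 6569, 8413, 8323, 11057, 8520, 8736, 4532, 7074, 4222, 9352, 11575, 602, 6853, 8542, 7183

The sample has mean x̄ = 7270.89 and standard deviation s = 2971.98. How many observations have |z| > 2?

2

Cutoffs: x̄ ± 2s = [1326.93, 13214.85].
Outside the cutoffs: 602, 739.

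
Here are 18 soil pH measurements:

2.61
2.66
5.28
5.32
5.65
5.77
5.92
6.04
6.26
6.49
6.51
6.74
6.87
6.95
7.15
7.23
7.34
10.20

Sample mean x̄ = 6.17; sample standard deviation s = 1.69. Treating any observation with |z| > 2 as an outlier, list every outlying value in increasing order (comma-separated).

Cutoffs at x̄ ± 2s: 6.17 ± 2·1.69 = [2.79, 9.55].
2.61: z = -2.11, |z| > 2 → outlier.
2.66: z = -2.08, |z| > 2 → outlier.
10.20: z = 2.38, |z| > 2 → outlier.
Every other value lies within [2.79, 9.55].

2.61, 2.66, 10.20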